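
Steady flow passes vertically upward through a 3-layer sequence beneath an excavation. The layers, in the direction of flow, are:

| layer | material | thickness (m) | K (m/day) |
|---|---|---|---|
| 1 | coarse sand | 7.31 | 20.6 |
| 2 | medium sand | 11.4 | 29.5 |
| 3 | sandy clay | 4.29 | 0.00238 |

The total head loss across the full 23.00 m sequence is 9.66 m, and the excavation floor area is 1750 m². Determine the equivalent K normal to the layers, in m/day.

0.0128

Flow is perpendicular to layering, so the layers act in series and the equivalent K is the thickness-weighted harmonic mean.
Total thickness L = 7.31 + 11.4 + 4.29 = 23.00 m.
Σ(b_i/K_i) = 7.31/20.6 + 11.4/29.5 + 4.29/0.00238 = 1803 d.
K_eq = L / Σ(b_i/K_i) = 23.00 / 1803 = 0.01275 m/day.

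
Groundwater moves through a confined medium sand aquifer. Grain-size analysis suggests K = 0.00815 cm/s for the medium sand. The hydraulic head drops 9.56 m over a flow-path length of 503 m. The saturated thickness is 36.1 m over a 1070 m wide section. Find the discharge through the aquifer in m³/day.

Convert K: 0.00815 cm/s × 864 = 7.042 m/day.
Cross-sectional area A = 1070 × 36.1 = 38627 m².
Hydraulic gradient i = Δh / L = 9.56 / 503 = 0.01901.
Darcy's law: Q = K · A · i = 7.042 × 38627 × 0.01901 = 5170 m³/day.

5170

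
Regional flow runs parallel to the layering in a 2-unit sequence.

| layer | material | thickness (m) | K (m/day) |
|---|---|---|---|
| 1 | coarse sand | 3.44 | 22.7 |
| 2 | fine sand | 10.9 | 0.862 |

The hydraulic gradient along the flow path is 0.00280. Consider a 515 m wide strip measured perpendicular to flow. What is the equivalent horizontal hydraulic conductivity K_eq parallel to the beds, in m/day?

Flow is parallel to layering, so each bed carries its own Darcy discharge and the transmissivities add.
Σ(K_i·b_i) = 22.7×3.44 + 0.862×10.9 = 87.48 m²/day.
Total thickness b = 14.34 m, so K_eq = Σ(K_i·b_i)/b = 6.101 m/day.

6.10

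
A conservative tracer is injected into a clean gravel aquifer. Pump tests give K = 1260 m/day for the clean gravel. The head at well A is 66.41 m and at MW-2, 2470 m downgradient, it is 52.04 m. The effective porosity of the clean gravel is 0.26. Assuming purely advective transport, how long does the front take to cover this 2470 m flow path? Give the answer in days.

87.6

Hydraulic gradient i = (66.41 − 52.04) / 2470 = 14.37 / 2470 = 0.005818.
Darcy flux q = K · i = 1260 × 0.005818 = 7.330 m/day.
Seepage velocity v = q / n_e = 7.330 / 0.26 = 28.19 m/day.
Travel time t = L / v = 2470 / 28.19 = 87.61 days.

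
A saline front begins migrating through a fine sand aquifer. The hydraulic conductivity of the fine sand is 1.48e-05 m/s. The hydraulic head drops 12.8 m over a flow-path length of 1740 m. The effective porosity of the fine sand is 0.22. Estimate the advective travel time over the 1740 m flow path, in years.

Convert K: 1.48e-05 m/s × 86400 = 1.279 m/day.
Hydraulic gradient i = Δh / L = 12.8 / 1740 = 0.007356.
Darcy flux q = K · i = 1.279 × 0.007356 = 0.009407 m/day.
Seepage velocity v = q / n_e = 0.009407 / 0.22 = 0.04276 m/day.
Travel time t = L / v = 1740 / 0.04276 = 40695 days = 111.4 years.

111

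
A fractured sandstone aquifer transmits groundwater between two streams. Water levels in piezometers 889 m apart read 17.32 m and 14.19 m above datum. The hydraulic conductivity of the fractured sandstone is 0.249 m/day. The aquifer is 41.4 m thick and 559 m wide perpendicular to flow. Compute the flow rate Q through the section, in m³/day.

Cross-sectional area A = 559 × 41.4 = 23143 m².
Hydraulic gradient i = (17.32 − 14.19) / 889 = 3.13 / 889 = 0.003521.
Darcy's law: Q = K · A · i = 0.2490 × 23143 × 0.003521 = 20.29 m³/day.

20.3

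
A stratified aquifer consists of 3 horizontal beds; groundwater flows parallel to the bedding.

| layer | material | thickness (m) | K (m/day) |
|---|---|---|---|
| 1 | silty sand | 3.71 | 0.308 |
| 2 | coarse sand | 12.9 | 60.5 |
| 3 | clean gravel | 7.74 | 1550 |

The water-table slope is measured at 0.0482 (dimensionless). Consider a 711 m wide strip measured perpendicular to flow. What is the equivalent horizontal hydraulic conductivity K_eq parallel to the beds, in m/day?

525

Flow is parallel to layering, so each bed carries its own Darcy discharge and the transmissivities add.
Σ(K_i·b_i) = 0.308×3.71 + 60.5×12.9 + 1550×7.74 = 12779 m²/day.
Total thickness b = 24.35 m, so K_eq = Σ(K_i·b_i)/b = 524.8 m/day.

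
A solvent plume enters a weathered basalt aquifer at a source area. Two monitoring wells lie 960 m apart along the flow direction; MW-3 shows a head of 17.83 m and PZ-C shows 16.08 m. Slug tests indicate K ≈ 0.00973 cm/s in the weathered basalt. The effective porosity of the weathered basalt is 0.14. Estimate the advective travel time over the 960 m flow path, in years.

24.0

Convert K: 0.00973 cm/s × 864 = 8.407 m/day.
Hydraulic gradient i = (17.83 − 16.08) / 960 = 1.75 / 960 = 0.001823.
Darcy flux q = K · i = 8.407 × 0.001823 = 0.01532 m/day.
Seepage velocity v = q / n_e = 0.01532 / 0.14 = 0.1095 m/day.
Travel time t = L / v = 960 / 0.1095 = 8770 days = 24.01 years.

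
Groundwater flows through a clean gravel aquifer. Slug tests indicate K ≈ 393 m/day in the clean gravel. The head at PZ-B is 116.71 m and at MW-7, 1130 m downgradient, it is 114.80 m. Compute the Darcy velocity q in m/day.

0.664

Hydraulic gradient i = (116.71 − 114.80) / 1130 = 1.91 / 1130 = 0.001690.
Specific discharge q = K · i = 393.0 × 0.001690 = 0.6643 m/day.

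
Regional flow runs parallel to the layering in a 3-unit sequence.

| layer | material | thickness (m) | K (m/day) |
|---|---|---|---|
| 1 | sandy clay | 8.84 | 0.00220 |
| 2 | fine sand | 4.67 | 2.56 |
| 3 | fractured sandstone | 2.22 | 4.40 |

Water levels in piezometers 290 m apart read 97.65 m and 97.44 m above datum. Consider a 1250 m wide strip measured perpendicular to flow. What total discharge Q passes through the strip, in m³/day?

19.7

Flow is parallel to layering, so each bed carries its own Darcy discharge and the transmissivities add.
Σ(K_i·b_i) = 0.00220×8.84 + 2.56×4.67 + 4.40×2.22 = 21.74 m²/day.
Hydraulic gradient i = (97.65 − 97.44) / 290 = 0.21 / 290 = 0.0007241.
Q = Σ(K_i·b_i) · W · i = 21.74 × 1250 × 0.0007241 = 19.68 m³/day.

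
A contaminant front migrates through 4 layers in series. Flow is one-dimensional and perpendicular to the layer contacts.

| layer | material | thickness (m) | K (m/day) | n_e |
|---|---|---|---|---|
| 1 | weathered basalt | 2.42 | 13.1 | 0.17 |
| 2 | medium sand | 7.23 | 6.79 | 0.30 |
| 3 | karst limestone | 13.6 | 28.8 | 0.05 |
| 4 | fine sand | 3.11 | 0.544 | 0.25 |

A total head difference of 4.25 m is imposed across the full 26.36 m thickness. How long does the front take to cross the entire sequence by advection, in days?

7.07

With flow normal to the layers, continuity requires the same specific discharge q through every layer.
Σ(b_i/K_i) = 2.42/13.1 + 7.23/6.79 + 13.6/28.8 + 3.11/0.544 = 7.439 d.
q = Δh / Σ(b_i/K_i) = 4.25 / 7.439 = 0.5713 m/day.
In each layer the seepage velocity is v_i = q/n_i, so the layer transit time is t_i = b_i·n_i / q:
  layer 1 (weathered basalt): t_1 = 2.42 × 0.17 / 0.5713 = 0.7201 d
  layer 2 (medium sand): t_2 = 7.23 × 0.30 / 0.5713 = 3.796 d
  layer 3 (karst limestone): t_3 = 13.6 × 0.05 / 0.5713 = 1.190 d
  layer 4 (fine sand): t_4 = 3.11 × 0.25 / 0.5713 = 1.361 d
Total t = Σ t_i = 7.067 days.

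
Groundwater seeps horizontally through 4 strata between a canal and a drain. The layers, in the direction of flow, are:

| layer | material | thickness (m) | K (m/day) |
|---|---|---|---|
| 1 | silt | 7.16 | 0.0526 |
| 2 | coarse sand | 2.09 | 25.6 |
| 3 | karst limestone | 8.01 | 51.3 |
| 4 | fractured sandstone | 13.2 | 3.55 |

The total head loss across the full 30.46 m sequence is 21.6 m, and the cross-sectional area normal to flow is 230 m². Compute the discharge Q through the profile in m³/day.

Flow is perpendicular to layering, so the layers act in series and the equivalent K is the thickness-weighted harmonic mean.
Total thickness L = 7.16 + 2.09 + 8.01 + 13.2 = 30.46 m.
Σ(b_i/K_i) = 7.16/0.0526 + 2.09/25.6 + 8.01/51.3 + 13.2/3.55 = 140.1 d.
K_eq = L / Σ(b_i/K_i) = 30.46 / 140.1 = 0.2175 m/day.
Q = K_eq · A · (Δh/L) = 0.2175 × 230 × (21.6/30.46) = 35.47 m³/day.

35.5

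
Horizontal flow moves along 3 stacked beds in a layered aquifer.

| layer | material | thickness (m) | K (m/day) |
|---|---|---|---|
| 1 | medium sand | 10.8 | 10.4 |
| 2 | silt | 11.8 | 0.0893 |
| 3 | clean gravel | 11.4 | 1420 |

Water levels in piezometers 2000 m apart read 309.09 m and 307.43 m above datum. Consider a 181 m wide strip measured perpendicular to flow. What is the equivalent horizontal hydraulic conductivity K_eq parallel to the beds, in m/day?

Flow is parallel to layering, so each bed carries its own Darcy discharge and the transmissivities add.
Σ(K_i·b_i) = 10.4×10.8 + 0.0893×11.8 + 1420×11.4 = 16301 m²/day.
Total thickness b = 34.00 m, so K_eq = Σ(K_i·b_i)/b = 479.5 m/day.

479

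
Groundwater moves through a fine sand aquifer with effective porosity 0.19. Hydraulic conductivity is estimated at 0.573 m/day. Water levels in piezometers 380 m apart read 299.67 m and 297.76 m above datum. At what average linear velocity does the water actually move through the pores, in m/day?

0.0152

Hydraulic gradient i = (299.67 − 297.76) / 380 = 1.91 / 380 = 0.005026.
Darcy flux q = K · i = 0.5730 × 0.005026 = 0.002880 m/day.
Seepage velocity v = q / n_e = 0.002880 / 0.19 = 0.01516 m/day.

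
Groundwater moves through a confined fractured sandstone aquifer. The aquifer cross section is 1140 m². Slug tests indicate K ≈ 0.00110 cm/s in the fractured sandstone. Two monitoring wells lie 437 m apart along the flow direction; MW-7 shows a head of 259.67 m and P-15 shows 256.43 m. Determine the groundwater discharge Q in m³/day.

8.03

Convert K: 0.00110 cm/s × 864 = 0.9504 m/day.
Hydraulic gradient i = (259.67 − 256.43) / 437 = 3.24 / 437 = 0.007414.
Darcy's law: Q = K · A · i = 0.9504 × 1140 × 0.007414 = 8.033 m³/day.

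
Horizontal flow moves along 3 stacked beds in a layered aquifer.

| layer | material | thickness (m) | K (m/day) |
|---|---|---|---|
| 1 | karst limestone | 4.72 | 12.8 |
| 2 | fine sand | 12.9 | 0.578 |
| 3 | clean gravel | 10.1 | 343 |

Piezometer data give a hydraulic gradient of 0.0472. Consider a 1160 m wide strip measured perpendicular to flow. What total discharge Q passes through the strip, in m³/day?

193000

Flow is parallel to layering, so each bed carries its own Darcy discharge and the transmissivities add.
Σ(K_i·b_i) = 12.8×4.72 + 0.578×12.9 + 343×10.1 = 3532 m²/day.
Hydraulic gradient i = 0.0472.
Q = Σ(K_i·b_i) · W · i = 3532 × 1160 × 0.04720 = 1.934e+05 m³/day.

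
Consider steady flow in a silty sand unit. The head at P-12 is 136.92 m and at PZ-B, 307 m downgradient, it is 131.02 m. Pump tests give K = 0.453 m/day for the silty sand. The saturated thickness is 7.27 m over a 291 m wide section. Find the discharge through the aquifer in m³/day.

Cross-sectional area A = 291 × 7.27 = 2116 m².
Hydraulic gradient i = (136.92 − 131.02) / 307 = 5.9 / 307 = 0.01922.
Darcy's law: Q = K · A · i = 0.4530 × 2116 × 0.01922 = 18.42 m³/day.

18.4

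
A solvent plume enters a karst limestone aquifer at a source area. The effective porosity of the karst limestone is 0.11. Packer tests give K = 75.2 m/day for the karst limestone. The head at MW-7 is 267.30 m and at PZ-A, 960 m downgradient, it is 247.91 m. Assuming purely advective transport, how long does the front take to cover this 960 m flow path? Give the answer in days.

69.5

Hydraulic gradient i = (267.30 − 247.91) / 960 = 19.39 / 960 = 0.02020.
Darcy flux q = K · i = 75.20 × 0.02020 = 1.519 m/day.
Seepage velocity v = q / n_e = 1.519 / 0.11 = 13.81 m/day.
Travel time t = L / v = 960 / 13.81 = 69.52 days.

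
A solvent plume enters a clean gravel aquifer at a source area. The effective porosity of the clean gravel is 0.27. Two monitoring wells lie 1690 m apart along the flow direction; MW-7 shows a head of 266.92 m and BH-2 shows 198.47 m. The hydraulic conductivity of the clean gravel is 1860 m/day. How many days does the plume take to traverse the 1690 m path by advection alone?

6.06

Hydraulic gradient i = (266.92 − 198.47) / 1690 = 68.45 / 1690 = 0.04050.
Darcy flux q = K · i = 1860 × 0.04050 = 75.34 m/day.
Seepage velocity v = q / n_e = 75.34 / 0.27 = 279.0 m/day.
Travel time t = L / v = 1690 / 279.0 = 6.057 days.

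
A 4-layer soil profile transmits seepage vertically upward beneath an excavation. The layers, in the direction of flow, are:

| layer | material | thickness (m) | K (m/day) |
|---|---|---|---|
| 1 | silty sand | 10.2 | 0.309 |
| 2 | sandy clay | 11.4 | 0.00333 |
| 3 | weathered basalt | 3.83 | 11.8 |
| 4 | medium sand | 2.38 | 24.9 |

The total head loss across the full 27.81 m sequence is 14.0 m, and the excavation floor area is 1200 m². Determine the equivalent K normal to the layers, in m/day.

0.00804

Flow is perpendicular to layering, so the layers act in series and the equivalent K is the thickness-weighted harmonic mean.
Total thickness L = 10.2 + 11.4 + 3.83 + 2.38 = 27.81 m.
Σ(b_i/K_i) = 10.2/0.309 + 11.4/0.00333 + 3.83/11.8 + 2.38/24.9 = 3457 d.
K_eq = L / Σ(b_i/K_i) = 27.81 / 3457 = 0.008045 m/day.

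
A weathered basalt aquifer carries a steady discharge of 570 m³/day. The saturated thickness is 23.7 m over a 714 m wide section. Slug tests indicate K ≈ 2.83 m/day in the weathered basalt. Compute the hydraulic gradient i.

Cross-sectional area A = 714 × 23.7 = 16922 m².
From Q = K·A·i, i = Q / (K·A) = 570 / (2.830 × 16922) = 0.01190.

0.0119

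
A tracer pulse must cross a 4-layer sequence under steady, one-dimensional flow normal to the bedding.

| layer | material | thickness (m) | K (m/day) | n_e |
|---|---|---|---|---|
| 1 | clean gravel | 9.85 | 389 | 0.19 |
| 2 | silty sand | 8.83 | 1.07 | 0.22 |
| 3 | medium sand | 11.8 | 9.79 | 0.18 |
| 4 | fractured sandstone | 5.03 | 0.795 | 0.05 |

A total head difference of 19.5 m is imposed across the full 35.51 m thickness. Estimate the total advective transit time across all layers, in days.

With flow normal to the layers, continuity requires the same specific discharge q through every layer.
Σ(b_i/K_i) = 9.85/389 + 8.83/1.07 + 11.8/9.79 + 5.03/0.795 = 15.81 d.
q = Δh / Σ(b_i/K_i) = 19.5 / 15.81 = 1.233 m/day.
In each layer the seepage velocity is v_i = q/n_i, so the layer transit time is t_i = b_i·n_i / q:
  layer 1 (clean gravel): t_1 = 9.85 × 0.19 / 1.233 = 1.517 d
  layer 2 (silty sand): t_2 = 8.83 × 0.22 / 1.233 = 1.575 d
  layer 3 (medium sand): t_3 = 11.8 × 0.18 / 1.233 = 1.722 d
  layer 4 (fractured sandstone): t_4 = 5.03 × 0.05 / 1.233 = 0.2039 d
Total t = Σ t_i = 5.018 days.

5.02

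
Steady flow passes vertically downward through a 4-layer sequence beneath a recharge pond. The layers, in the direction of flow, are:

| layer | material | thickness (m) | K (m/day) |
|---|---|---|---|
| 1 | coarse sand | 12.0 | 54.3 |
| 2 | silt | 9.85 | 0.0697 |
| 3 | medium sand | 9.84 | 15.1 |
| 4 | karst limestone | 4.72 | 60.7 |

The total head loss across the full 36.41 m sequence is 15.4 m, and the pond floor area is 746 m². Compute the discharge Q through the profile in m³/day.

Flow is perpendicular to layering, so the layers act in series and the equivalent K is the thickness-weighted harmonic mean.
Total thickness L = 12.0 + 9.85 + 9.84 + 4.72 = 36.41 m.
Σ(b_i/K_i) = 12.0/54.3 + 9.85/0.0697 + 9.84/15.1 + 4.72/60.7 = 142.3 d.
K_eq = L / Σ(b_i/K_i) = 36.41 / 142.3 = 0.2559 m/day.
Q = K_eq · A · (Δh/L) = 0.2559 × 746 × (15.4/36.41) = 80.75 m³/day.

80.8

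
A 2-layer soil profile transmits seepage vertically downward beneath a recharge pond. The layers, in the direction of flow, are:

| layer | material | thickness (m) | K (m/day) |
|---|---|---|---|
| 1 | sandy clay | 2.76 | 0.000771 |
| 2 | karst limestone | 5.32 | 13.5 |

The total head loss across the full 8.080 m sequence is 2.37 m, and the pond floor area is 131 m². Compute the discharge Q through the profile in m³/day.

Flow is perpendicular to layering, so the layers act in series and the equivalent K is the thickness-weighted harmonic mean.
Total thickness L = 2.76 + 5.32 = 8.080 m.
Σ(b_i/K_i) = 2.76/0.000771 + 5.32/13.5 = 3580 d.
K_eq = L / Σ(b_i/K_i) = 8.080 / 3580 = 0.002257 m/day.
Q = K_eq · A · (Δh/L) = 0.002257 × 131 × (2.37/8.080) = 0.08672 m³/day.

0.0867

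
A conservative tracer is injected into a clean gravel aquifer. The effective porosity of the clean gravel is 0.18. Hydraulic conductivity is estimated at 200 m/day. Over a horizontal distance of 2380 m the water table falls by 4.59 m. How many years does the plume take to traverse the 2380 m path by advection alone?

3.04

Hydraulic gradient i = Δh / L = 4.59 / 2380 = 0.001929.
Darcy flux q = K · i = 200.0 × 0.001929 = 0.3857 m/day.
Seepage velocity v = q / n_e = 0.3857 / 0.18 = 2.143 m/day.
Travel time t = L / v = 2380 / 2.143 = 1111 days = 3.041 years.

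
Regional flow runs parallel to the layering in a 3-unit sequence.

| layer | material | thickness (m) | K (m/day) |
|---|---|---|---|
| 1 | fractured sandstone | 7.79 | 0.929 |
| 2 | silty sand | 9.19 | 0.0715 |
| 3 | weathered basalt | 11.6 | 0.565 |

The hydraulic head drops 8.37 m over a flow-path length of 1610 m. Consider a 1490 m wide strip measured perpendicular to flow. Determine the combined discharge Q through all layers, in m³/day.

112

Flow is parallel to layering, so each bed carries its own Darcy discharge and the transmissivities add.
Σ(K_i·b_i) = 0.929×7.79 + 0.0715×9.19 + 0.565×11.6 = 14.45 m²/day.
Hydraulic gradient i = Δh / L = 8.37 / 1610 = 0.005199.
Q = Σ(K_i·b_i) · W · i = 14.45 × 1490 × 0.005199 = 111.9 m³/day.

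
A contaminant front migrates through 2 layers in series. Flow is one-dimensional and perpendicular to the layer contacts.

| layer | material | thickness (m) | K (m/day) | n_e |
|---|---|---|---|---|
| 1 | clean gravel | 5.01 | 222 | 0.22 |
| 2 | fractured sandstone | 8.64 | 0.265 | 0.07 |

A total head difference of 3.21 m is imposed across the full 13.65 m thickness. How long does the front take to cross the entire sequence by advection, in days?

17.3

With flow normal to the layers, continuity requires the same specific discharge q through every layer.
Σ(b_i/K_i) = 5.01/222 + 8.64/0.265 = 32.63 d.
q = Δh / Σ(b_i/K_i) = 3.21 / 32.63 = 0.09839 m/day.
In each layer the seepage velocity is v_i = q/n_i, so the layer transit time is t_i = b_i·n_i / q:
  layer 1 (clean gravel): t_1 = 5.01 × 0.22 / 0.09839 = 11.20 d
  layer 2 (fractured sandstone): t_2 = 8.64 × 0.07 / 0.09839 = 6.147 d
Total t = Σ t_i = 17.35 days.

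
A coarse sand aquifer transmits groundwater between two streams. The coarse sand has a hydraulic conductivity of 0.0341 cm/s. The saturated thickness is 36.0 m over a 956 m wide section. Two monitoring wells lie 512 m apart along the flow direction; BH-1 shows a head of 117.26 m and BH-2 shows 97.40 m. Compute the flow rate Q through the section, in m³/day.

Convert K: 0.0341 cm/s × 864 = 29.46 m/day.
Cross-sectional area A = 956 × 36.0 = 34416 m².
Hydraulic gradient i = (117.26 − 97.40) / 512 = 19.86 / 512 = 0.03879.
Darcy's law: Q = K · A · i = 29.46 × 34416 × 0.03879 = 39331 m³/day.

39300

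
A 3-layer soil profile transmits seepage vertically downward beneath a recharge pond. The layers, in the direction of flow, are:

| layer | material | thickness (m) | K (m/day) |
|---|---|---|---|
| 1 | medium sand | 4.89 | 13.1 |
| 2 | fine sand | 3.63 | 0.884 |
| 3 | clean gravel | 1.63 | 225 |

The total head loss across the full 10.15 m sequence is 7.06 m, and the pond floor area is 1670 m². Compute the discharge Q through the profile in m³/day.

2630

Flow is perpendicular to layering, so the layers act in series and the equivalent K is the thickness-weighted harmonic mean.
Total thickness L = 4.89 + 3.63 + 1.63 = 10.15 m.
Σ(b_i/K_i) = 4.89/13.1 + 3.63/0.884 + 1.63/225 = 4.487 d.
K_eq = L / Σ(b_i/K_i) = 10.15 / 4.487 = 2.262 m/day.
Q = K_eq · A · (Δh/L) = 2.262 × 1670 × (7.06/10.15) = 2628 m³/day.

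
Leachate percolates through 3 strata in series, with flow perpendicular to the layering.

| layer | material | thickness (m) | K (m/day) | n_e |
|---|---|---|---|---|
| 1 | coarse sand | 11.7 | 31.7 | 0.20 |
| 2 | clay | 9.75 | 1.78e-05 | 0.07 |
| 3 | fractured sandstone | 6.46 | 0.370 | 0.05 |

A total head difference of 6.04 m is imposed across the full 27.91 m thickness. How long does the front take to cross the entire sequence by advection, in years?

With flow normal to the layers, continuity requires the same specific discharge q through every layer.
Σ(b_i/K_i) = 11.7/31.7 + 9.75/1.78e-05 + 6.46/0.370 = 5.478e+05 d.
q = Δh / Σ(b_i/K_i) = 6.04 / 5.478e+05 = 1.103e-05 m/day.
In each layer the seepage velocity is v_i = q/n_i, so the layer transit time is t_i = b_i·n_i / q:
  layer 1 (coarse sand): t_1 = 11.7 × 0.20 / 1.103e-05 = 2.122e+05 d
  layer 2 (clay): t_2 = 9.75 × 0.07 / 1.103e-05 = 61896 d
  layer 3 (fractured sandstone): t_3 = 6.46 × 0.05 / 1.103e-05 = 29293 d
Total t = Σ t_i = 3.034e+05 days = 830.7 years.

831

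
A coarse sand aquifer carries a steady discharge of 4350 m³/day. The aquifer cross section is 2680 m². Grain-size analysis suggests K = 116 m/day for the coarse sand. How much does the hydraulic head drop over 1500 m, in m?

From Q = K·A·i, i = Q / (K·A) = 4350 / (116.0 × 2680) = 0.01399.
Head loss Δh = i · L = 0.01399 × 1500 = 20.99 m.

21.0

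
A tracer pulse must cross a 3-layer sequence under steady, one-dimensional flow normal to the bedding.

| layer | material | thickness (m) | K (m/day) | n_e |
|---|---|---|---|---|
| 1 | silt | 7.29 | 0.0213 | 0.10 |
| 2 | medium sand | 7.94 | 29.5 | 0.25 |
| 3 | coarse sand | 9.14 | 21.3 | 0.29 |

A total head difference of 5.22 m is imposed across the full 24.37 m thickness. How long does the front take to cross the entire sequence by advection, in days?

With flow normal to the layers, continuity requires the same specific discharge q through every layer.
Σ(b_i/K_i) = 7.29/0.0213 + 7.94/29.5 + 9.14/21.3 = 343.0 d.
q = Δh / Σ(b_i/K_i) = 5.22 / 343.0 = 0.01522 m/day.
In each layer the seepage velocity is v_i = q/n_i, so the layer transit time is t_i = b_i·n_i / q:
  layer 1 (silt): t_1 = 7.29 × 0.10 / 0.01522 = 47.89 d
  layer 2 (medium sand): t_2 = 7.94 × 0.25 / 0.01522 = 130.4 d
  layer 3 (coarse sand): t_3 = 9.14 × 0.29 / 0.01522 = 174.1 d
Total t = Σ t_i = 352.5 days.

352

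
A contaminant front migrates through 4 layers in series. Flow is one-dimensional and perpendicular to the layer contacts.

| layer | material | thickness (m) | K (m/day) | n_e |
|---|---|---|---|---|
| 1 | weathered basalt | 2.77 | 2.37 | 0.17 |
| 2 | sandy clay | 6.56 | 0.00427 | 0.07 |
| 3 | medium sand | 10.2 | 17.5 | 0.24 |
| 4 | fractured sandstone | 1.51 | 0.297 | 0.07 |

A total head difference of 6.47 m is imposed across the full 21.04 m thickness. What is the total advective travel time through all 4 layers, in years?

With flow normal to the layers, continuity requires the same specific discharge q through every layer.
Σ(b_i/K_i) = 2.77/2.37 + 6.56/0.00427 + 10.2/17.5 + 1.51/0.297 = 1543 d.
q = Δh / Σ(b_i/K_i) = 6.47 / 1543 = 0.004193 m/day.
In each layer the seepage velocity is v_i = q/n_i, so the layer transit time is t_i = b_i·n_i / q:
  layer 1 (weathered basalt): t_1 = 2.77 × 0.17 / 0.004193 = 112.3 d
  layer 2 (sandy clay): t_2 = 6.56 × 0.07 / 0.004193 = 109.5 d
  layer 3 (medium sand): t_3 = 10.2 × 0.24 / 0.004193 = 583.9 d
  layer 4 (fractured sandstone): t_4 = 1.51 × 0.07 / 0.004193 = 25.21 d
Total t = Σ t_i = 830.9 days = 2.275 years.

2.27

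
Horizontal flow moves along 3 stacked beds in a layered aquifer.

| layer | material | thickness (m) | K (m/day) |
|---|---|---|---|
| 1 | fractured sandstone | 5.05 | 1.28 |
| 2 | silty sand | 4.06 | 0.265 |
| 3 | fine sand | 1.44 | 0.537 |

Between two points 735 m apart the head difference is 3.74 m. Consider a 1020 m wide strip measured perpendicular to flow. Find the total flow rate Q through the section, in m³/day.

43.1

Flow is parallel to layering, so each bed carries its own Darcy discharge and the transmissivities add.
Σ(K_i·b_i) = 1.28×5.05 + 0.265×4.06 + 0.537×1.44 = 8.313 m²/day.
Hydraulic gradient i = Δh / L = 3.74 / 735 = 0.005088.
Q = Σ(K_i·b_i) · W · i = 8.313 × 1020 × 0.005088 = 43.15 m³/day.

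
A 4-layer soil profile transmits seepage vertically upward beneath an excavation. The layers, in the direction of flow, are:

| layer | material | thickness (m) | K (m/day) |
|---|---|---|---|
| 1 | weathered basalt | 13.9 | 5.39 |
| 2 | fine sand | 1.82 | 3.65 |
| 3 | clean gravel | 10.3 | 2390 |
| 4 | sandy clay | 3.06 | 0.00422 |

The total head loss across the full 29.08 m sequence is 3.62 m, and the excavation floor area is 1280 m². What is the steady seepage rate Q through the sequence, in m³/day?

6.36

Flow is perpendicular to layering, so the layers act in series and the equivalent K is the thickness-weighted harmonic mean.
Total thickness L = 13.9 + 1.82 + 10.3 + 3.06 = 29.08 m.
Σ(b_i/K_i) = 13.9/5.39 + 1.82/3.65 + 10.3/2390 + 3.06/0.00422 = 728.2 d.
K_eq = L / Σ(b_i/K_i) = 29.08 / 728.2 = 0.03993 m/day.
Q = K_eq · A · (Δh/L) = 0.03993 × 1280 × (3.62/29.08) = 6.363 m³/day.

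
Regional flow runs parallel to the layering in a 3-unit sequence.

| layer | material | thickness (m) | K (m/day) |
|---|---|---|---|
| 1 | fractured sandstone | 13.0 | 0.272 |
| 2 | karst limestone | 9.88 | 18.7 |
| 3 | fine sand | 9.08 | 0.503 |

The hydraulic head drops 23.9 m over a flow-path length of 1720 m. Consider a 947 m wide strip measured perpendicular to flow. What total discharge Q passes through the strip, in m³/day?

2540

Flow is parallel to layering, so each bed carries its own Darcy discharge and the transmissivities add.
Σ(K_i·b_i) = 0.272×13.0 + 18.7×9.88 + 0.503×9.08 = 192.9 m²/day.
Hydraulic gradient i = Δh / L = 23.9 / 1720 = 0.01390.
Q = Σ(K_i·b_i) · W · i = 192.9 × 947 × 0.01390 = 2538 m³/day.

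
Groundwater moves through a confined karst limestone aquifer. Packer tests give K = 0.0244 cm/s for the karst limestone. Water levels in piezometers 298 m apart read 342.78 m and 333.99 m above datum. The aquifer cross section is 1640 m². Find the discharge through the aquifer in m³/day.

Convert K: 0.0244 cm/s × 864 = 21.08 m/day.
Hydraulic gradient i = (342.78 − 333.99) / 298 = 8.79 / 298 = 0.02950.
Darcy's law: Q = K · A · i = 21.08 × 1640 × 0.02950 = 1020 m³/day.

1020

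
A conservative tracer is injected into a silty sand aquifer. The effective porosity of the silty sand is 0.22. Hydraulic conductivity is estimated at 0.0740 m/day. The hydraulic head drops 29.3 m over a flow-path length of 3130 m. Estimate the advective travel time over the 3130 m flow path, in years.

Hydraulic gradient i = Δh / L = 29.3 / 3130 = 0.009361.
Darcy flux q = K · i = 0.07400 × 0.009361 = 0.0006927 m/day.
Seepage velocity v = q / n_e = 0.0006927 / 0.22 = 0.003149 m/day.
Travel time t = L / v = 3130 / 0.003149 = 9.941e+05 days = 2722 years.

2720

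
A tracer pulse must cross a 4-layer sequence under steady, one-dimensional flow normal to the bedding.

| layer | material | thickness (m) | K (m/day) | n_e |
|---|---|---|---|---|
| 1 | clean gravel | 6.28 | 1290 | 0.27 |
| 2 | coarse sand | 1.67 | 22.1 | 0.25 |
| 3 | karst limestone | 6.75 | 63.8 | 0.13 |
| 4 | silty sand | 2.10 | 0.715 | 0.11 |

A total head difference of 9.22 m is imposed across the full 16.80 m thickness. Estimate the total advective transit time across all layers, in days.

1.09

With flow normal to the layers, continuity requires the same specific discharge q through every layer.
Σ(b_i/K_i) = 6.28/1290 + 1.67/22.1 + 6.75/63.8 + 2.10/0.715 = 3.123 d.
q = Δh / Σ(b_i/K_i) = 9.22 / 3.123 = 2.952 m/day.
In each layer the seepage velocity is v_i = q/n_i, so the layer transit time is t_i = b_i·n_i / q:
  layer 1 (clean gravel): t_1 = 6.28 × 0.27 / 2.952 = 0.5744 d
  layer 2 (coarse sand): t_2 = 1.67 × 0.25 / 2.952 = 0.1414 d
  layer 3 (karst limestone): t_3 = 6.75 × 0.13 / 2.952 = 0.2973 d
  layer 4 (silty sand): t_4 = 2.10 × 0.11 / 2.952 = 0.07825 d
Total t = Σ t_i = 1.091 days.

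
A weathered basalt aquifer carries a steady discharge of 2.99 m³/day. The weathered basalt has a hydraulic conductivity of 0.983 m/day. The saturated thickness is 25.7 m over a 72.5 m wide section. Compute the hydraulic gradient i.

Cross-sectional area A = 72.5 × 25.7 = 1863 m².
From Q = K·A·i, i = Q / (K·A) = 2.99 / (0.9830 × 1863) = 0.001632.

0.00163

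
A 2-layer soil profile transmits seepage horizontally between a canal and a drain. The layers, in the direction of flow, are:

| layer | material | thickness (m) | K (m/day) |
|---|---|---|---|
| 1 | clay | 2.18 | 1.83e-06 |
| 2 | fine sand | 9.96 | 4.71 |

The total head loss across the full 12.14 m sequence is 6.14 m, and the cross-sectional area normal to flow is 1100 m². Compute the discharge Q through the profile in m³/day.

0.00567

Flow is perpendicular to layering, so the layers act in series and the equivalent K is the thickness-weighted harmonic mean.
Total thickness L = 2.18 + 9.96 = 12.14 m.
Σ(b_i/K_i) = 2.18/1.83e-06 + 9.96/4.71 = 1.191e+06 d.
K_eq = L / Σ(b_i/K_i) = 12.14 / 1.191e+06 = 1.019e-05 m/day.
Q = K_eq · A · (Δh/L) = 1.019e-05 × 1100 × (6.14/12.14) = 0.005670 m³/day.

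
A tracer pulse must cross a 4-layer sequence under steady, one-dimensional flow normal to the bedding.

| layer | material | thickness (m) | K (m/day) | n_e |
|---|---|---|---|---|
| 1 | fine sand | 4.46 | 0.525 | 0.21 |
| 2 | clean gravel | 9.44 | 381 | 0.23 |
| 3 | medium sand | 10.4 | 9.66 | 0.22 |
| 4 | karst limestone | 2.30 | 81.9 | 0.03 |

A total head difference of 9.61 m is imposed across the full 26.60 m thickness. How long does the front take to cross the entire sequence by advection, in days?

5.47

With flow normal to the layers, continuity requires the same specific discharge q through every layer.
Σ(b_i/K_i) = 4.46/0.525 + 9.44/381 + 10.4/9.66 + 2.30/81.9 = 9.625 d.
q = Δh / Σ(b_i/K_i) = 9.61 / 9.625 = 0.9985 m/day.
In each layer the seepage velocity is v_i = q/n_i, so the layer transit time is t_i = b_i·n_i / q:
  layer 1 (fine sand): t_1 = 4.46 × 0.21 / 0.9985 = 0.9380 d
  layer 2 (clean gravel): t_2 = 9.44 × 0.23 / 0.9985 = 2.175 d
  layer 3 (medium sand): t_3 = 10.4 × 0.22 / 0.9985 = 2.292 d
  layer 4 (karst limestone): t_4 = 2.30 × 0.03 / 0.9985 = 0.06911 d
Total t = Σ t_i = 5.473 days.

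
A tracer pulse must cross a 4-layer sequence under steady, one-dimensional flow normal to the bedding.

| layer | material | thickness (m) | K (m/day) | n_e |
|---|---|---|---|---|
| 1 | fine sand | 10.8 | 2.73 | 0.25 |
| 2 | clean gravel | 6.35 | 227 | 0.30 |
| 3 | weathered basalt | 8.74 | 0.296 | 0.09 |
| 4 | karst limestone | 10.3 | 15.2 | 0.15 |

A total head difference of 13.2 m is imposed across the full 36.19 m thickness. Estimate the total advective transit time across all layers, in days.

With flow normal to the layers, continuity requires the same specific discharge q through every layer.
Σ(b_i/K_i) = 10.8/2.73 + 6.35/227 + 8.74/0.296 + 10.3/15.2 = 34.19 d.
q = Δh / Σ(b_i/K_i) = 13.2 / 34.19 = 0.3861 m/day.
In each layer the seepage velocity is v_i = q/n_i, so the layer transit time is t_i = b_i·n_i / q:
  layer 1 (fine sand): t_1 = 10.8 × 0.25 / 0.3861 = 6.993 d
  layer 2 (clean gravel): t_2 = 6.35 × 0.30 / 0.3861 = 4.934 d
  layer 3 (weathered basalt): t_3 = 8.74 × 0.09 / 0.3861 = 2.037 d
  layer 4 (karst limestone): t_4 = 10.3 × 0.15 / 0.3861 = 4.002 d
Total t = Σ t_i = 17.97 days.

18.0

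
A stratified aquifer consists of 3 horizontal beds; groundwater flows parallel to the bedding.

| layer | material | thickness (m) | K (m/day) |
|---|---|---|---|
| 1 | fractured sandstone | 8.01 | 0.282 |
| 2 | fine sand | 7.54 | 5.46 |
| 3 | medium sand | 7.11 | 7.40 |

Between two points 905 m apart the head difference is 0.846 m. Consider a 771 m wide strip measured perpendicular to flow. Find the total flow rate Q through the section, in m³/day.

69.2

Flow is parallel to layering, so each bed carries its own Darcy discharge and the transmissivities add.
Σ(K_i·b_i) = 0.282×8.01 + 5.46×7.54 + 7.40×7.11 = 96.04 m²/day.
Hydraulic gradient i = Δh / L = 0.846 / 905 = 0.0009348.
Q = Σ(K_i·b_i) · W · i = 96.04 × 771 × 0.0009348 = 69.22 m³/day.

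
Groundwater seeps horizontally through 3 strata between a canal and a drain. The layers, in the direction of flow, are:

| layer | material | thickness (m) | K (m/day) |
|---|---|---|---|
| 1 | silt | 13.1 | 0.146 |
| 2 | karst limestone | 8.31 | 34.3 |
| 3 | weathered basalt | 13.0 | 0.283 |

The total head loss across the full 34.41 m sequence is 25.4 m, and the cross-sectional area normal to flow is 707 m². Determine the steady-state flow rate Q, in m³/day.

Flow is perpendicular to layering, so the layers act in series and the equivalent K is the thickness-weighted harmonic mean.
Total thickness L = 13.1 + 8.31 + 13.0 = 34.41 m.
Σ(b_i/K_i) = 13.1/0.146 + 8.31/34.3 + 13.0/0.283 = 135.9 d.
K_eq = L / Σ(b_i/K_i) = 34.41 / 135.9 = 0.2532 m/day.
Q = K_eq · A · (Δh/L) = 0.2532 × 707 × (25.4/34.41) = 132.1 m³/day.

132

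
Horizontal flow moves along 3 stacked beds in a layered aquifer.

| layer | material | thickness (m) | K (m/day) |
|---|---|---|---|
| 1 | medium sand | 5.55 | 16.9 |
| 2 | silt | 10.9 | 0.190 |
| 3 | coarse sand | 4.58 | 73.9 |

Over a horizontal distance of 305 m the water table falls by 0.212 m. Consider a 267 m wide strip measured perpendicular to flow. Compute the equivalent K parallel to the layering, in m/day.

Flow is parallel to layering, so each bed carries its own Darcy discharge and the transmissivities add.
Σ(K_i·b_i) = 16.9×5.55 + 0.190×10.9 + 73.9×4.58 = 434.3 m²/day.
Total thickness b = 21.03 m, so K_eq = Σ(K_i·b_i)/b = 20.65 m/day.

20.7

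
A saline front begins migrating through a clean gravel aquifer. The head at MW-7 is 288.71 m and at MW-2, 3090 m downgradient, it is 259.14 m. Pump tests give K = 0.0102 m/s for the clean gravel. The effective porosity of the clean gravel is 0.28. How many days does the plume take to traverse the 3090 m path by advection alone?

103

Convert K: 0.0102 m/s × 86400 = 881.3 m/day.
Hydraulic gradient i = (288.71 − 259.14) / 3090 = 29.57 / 3090 = 0.009570.
Darcy flux q = K · i = 881.3 × 0.009570 = 8.433 m/day.
Seepage velocity v = q / n_e = 8.433 / 0.28 = 30.12 m/day.
Travel time t = L / v = 3090 / 30.12 = 102.6 days.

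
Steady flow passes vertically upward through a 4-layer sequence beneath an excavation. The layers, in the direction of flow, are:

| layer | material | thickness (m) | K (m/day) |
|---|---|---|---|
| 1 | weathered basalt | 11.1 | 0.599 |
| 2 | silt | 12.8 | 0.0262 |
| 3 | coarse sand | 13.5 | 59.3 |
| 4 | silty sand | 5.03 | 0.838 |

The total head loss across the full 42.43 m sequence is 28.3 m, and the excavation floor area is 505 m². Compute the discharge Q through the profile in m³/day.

27.8

Flow is perpendicular to layering, so the layers act in series and the equivalent K is the thickness-weighted harmonic mean.
Total thickness L = 11.1 + 12.8 + 13.5 + 5.03 = 42.43 m.
Σ(b_i/K_i) = 11.1/0.599 + 12.8/0.0262 + 13.5/59.3 + 5.03/0.838 = 513.3 d.
K_eq = L / Σ(b_i/K_i) = 42.43 / 513.3 = 0.08266 m/day.
Q = K_eq · A · (Δh/L) = 0.08266 × 505 × (28.3/42.43) = 27.84 m³/day.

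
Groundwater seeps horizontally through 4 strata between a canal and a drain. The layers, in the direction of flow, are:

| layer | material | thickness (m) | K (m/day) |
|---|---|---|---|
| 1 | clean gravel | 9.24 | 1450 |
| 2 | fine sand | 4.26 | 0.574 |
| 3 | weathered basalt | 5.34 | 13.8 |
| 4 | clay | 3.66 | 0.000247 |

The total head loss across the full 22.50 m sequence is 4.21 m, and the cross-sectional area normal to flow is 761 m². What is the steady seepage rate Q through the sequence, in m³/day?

Flow is perpendicular to layering, so the layers act in series and the equivalent K is the thickness-weighted harmonic mean.
Total thickness L = 9.24 + 4.26 + 5.34 + 3.66 = 22.50 m.
Σ(b_i/K_i) = 9.24/1450 + 4.26/0.574 + 5.34/13.8 + 3.66/0.000247 = 14826 d.
K_eq = L / Σ(b_i/K_i) = 22.50 / 14826 = 0.001518 m/day.
Q = K_eq · A · (Δh/L) = 0.001518 × 761 × (4.21/22.50) = 0.2161 m³/day.

0.216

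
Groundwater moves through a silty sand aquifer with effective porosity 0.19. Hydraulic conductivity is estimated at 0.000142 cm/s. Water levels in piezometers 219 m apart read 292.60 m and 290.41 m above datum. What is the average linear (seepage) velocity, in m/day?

0.00646

Convert K: 0.000142 cm/s × 864 = 0.1227 m/day.
Hydraulic gradient i = (292.60 − 290.41) / 219 = 2.19 / 219 = 0.01000.
Darcy flux q = K · i = 0.1227 × 0.01000 = 0.001227 m/day.
Seepage velocity v = q / n_e = 0.001227 / 0.19 = 0.006457 m/day.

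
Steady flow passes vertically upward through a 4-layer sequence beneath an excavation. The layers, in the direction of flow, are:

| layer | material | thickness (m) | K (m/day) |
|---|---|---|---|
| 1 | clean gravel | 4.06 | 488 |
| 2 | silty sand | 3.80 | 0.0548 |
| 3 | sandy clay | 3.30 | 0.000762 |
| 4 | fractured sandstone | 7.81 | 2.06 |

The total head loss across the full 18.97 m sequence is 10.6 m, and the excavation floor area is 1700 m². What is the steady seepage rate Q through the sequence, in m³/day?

4.09

Flow is perpendicular to layering, so the layers act in series and the equivalent K is the thickness-weighted harmonic mean.
Total thickness L = 4.06 + 3.80 + 3.30 + 7.81 = 18.97 m.
Σ(b_i/K_i) = 4.06/488 + 3.80/0.0548 + 3.30/0.000762 + 7.81/2.06 = 4404 d.
K_eq = L / Σ(b_i/K_i) = 18.97 / 4404 = 0.004308 m/day.
Q = K_eq · A · (Δh/L) = 0.004308 × 1700 × (10.6/18.97) = 4.092 m³/day.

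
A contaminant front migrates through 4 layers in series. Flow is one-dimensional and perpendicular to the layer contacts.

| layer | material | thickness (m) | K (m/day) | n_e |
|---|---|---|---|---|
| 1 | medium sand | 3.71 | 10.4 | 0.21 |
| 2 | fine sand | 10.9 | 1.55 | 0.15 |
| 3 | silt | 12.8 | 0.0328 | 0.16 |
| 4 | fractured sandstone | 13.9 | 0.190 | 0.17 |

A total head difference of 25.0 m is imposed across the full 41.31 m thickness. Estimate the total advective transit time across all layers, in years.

With flow normal to the layers, continuity requires the same specific discharge q through every layer.
Σ(b_i/K_i) = 3.71/10.4 + 10.9/1.55 + 12.8/0.0328 + 13.9/0.190 = 470.8 d.
q = Δh / Σ(b_i/K_i) = 25.0 / 470.8 = 0.05310 m/day.
In each layer the seepage velocity is v_i = q/n_i, so the layer transit time is t_i = b_i·n_i / q:
  layer 1 (medium sand): t_1 = 3.71 × 0.21 / 0.05310 = 14.67 d
  layer 2 (fine sand): t_2 = 10.9 × 0.15 / 0.05310 = 30.79 d
  layer 3 (silt): t_3 = 12.8 × 0.16 / 0.05310 = 38.57 d
  layer 4 (fractured sandstone): t_4 = 13.9 × 0.17 / 0.05310 = 44.50 d
Total t = Σ t_i = 128.5 days = 0.3519 years.

0.352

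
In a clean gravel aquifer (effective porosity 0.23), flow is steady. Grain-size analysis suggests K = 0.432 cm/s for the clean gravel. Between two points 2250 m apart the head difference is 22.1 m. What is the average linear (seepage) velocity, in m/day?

15.9

Convert K: 0.432 cm/s × 864 = 373.2 m/day.
Hydraulic gradient i = Δh / L = 22.1 / 2250 = 0.009822.
Darcy flux q = K · i = 373.2 × 0.009822 = 3.666 m/day.
Seepage velocity v = q / n_e = 3.666 / 0.23 = 15.94 m/day.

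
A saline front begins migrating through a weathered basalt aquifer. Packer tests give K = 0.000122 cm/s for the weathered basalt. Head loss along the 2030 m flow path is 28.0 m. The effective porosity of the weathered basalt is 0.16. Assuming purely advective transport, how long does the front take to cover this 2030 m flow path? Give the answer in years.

612

Convert K: 0.000122 cm/s × 864 = 0.1054 m/day.
Hydraulic gradient i = Δh / L = 28.0 / 2030 = 0.01379.
Darcy flux q = K · i = 0.1054 × 0.01379 = 0.001454 m/day.
Seepage velocity v = q / n_e = 0.001454 / 0.16 = 0.009087 m/day.
Travel time t = L / v = 2030 / 0.009087 = 2.234e+05 days = 611.6 years.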